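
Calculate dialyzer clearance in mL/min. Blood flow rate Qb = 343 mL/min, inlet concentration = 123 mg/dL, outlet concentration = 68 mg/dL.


K = Qb * (Cb_in - Cb_out) / Cb_in
K = 343 * (123 - 68) / 123
K = 153.4 mL/min


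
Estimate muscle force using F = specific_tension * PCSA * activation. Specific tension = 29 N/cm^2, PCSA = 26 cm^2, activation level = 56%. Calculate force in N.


F = sigma * PCSA * activation
F = 29 * 26 * 0.56
F = 422.2 N


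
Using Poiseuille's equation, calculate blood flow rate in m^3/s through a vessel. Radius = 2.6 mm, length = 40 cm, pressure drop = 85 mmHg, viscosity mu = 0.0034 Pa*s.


Q = pi*r^4*dP / (8*mu*L)
r = 0.0026 m, L = 0.4 m
dP = 85 mmHg = 11332.37 Pa
Q = 1.4953e-04 m^3/s


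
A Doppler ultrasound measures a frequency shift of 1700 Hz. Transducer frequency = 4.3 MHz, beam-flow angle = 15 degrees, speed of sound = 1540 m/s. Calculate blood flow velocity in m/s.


v = fd * c / (2 * f0 * cos(theta))
v = 1700 * 1540 / (2 * 4.3000e+06 * cos(15))
v = 0.3152 m/s


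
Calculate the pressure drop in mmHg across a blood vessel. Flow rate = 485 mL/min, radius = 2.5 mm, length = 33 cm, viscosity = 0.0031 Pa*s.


dP = 8*mu*L*Q / (pi*r^4)
Q = 485 mL/min = 8.08333e-06 m^3/s
dP = 539.071 Pa = 539.071 / 133.322 mmHg = 4.043 mmHg


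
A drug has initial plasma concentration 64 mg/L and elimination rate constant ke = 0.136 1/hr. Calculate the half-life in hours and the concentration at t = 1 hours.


t_half = ln(2) / ke = 0.693147 / 0.136 = 5.097 hr
C(t) = C0 * exp(-ke*t) = 64 * exp(-0.136*1)
C(1) = 55.86 mg/L


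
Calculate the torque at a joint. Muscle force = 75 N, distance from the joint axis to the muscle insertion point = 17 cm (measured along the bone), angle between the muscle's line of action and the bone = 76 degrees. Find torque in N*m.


Torque = F * d * sin(theta)   (moment arm = d*sin(theta))
d = 17 cm = 0.17 m
Torque = 75 * 0.17 * sin(76)
Torque = 12.37 N*m


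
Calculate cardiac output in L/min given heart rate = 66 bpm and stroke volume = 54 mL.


CO = HR * SV
CO = 66 * 54 / 1000
CO = 3.564 L/min


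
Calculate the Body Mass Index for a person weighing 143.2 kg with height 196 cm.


BMI = weight / height^2
height = 196 cm = 1.96 m
BMI = 143.2 / 1.96^2
BMI = 37.28 kg/m^2


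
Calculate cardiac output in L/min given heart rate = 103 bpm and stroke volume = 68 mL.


CO = HR * SV
CO = 103 * 68 / 1000
CO = 7.004 L/min


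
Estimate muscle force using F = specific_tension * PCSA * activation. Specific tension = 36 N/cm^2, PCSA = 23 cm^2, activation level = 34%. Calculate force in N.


F = sigma * PCSA * activation
F = 36 * 23 * 0.34
F = 281.5 N


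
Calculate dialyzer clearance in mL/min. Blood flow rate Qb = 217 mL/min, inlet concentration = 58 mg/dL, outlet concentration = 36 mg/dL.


K = Qb * (Cb_in - Cb_out) / Cb_in
K = 217 * (58 - 36) / 58
K = 82.31 mL/min


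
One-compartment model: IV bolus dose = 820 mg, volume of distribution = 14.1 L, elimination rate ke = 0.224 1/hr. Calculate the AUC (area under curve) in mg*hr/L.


C0 = Dose/Vd = 820/14.1 = 58.156 mg/L
AUC = C0/ke = 58.156/0.224
AUC = 259.6 mg*hr/L


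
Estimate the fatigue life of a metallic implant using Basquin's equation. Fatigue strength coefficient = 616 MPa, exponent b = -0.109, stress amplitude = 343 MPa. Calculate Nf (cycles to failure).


sigma_a = sigma_f' * (2Nf)^b
2Nf = (sigma_a/sigma_f')^(1/b)
2Nf = (343/616)^(1/-0.109)
2Nf = 215.23085
Nf = 107.6


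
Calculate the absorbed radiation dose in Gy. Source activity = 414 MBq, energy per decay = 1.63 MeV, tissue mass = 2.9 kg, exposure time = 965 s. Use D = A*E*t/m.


A = 414 MBq = 4.1400e+08 Bq
E = 1.63 MeV = 2.61126e-13 J
D = A*E*t/m = 4.1400e+08*2.61126e-13*965/2.9
D = 0.03597 Gy


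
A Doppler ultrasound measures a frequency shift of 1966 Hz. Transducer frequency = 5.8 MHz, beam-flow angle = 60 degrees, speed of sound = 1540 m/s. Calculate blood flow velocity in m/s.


v = fd * c / (2 * f0 * cos(theta))
v = 1966 * 1540 / (2 * 5.8000e+06 * cos(60))
v = 0.522 m/s


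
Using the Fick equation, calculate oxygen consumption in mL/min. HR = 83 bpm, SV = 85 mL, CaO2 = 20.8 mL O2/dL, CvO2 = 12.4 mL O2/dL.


CO = HR*SV = 83*85/1000 = 7.055 L/min
a-v O2 diff = 20.8 - 12.4 = 8.4 mL/dL
VO2 = CO * (CaO2-CvO2) * 10 dL/L
VO2 = 7.055 * 8.4 * 10
VO2 = 592.6 mL/min


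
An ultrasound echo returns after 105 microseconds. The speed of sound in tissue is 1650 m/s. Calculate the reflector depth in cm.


depth = c * t / 2
t = 105 us = 1.0500e-04 s
depth = 1650 * 1.0500e-04 / 2
depth = 0.086625 m = 8.6625 cm


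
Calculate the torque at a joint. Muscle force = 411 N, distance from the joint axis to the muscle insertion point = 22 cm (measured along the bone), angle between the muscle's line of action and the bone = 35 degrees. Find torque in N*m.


Torque = F * d * sin(theta)   (moment arm = d*sin(theta))
d = 22 cm = 0.22 m
Torque = 411 * 0.22 * sin(35)
Torque = 51.86 N*m


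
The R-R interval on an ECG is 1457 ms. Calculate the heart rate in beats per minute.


HR = 60 / RR_interval(s)
RR = 1457 ms = 1.457 s
HR = 60 / 1.457 = 41.18 bpm


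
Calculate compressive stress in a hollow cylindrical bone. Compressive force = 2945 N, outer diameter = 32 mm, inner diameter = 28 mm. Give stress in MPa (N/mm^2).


A = pi*(r_o^2 - r_i^2)
r_o = 16 mm, r_i = 14 mm
A = 188.496 mm^2
sigma = F/A = 2945 / 188.496
sigma = 15.62 MPa


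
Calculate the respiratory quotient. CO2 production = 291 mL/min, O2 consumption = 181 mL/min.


RQ = VCO2 / VO2
RQ = 291 / 181
RQ = 1.608


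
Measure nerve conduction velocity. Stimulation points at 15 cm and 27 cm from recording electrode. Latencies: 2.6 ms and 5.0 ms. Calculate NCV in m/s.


Distance = (27 - 15) / 100 = 0.12 m
dt = (5.0 - 2.6) / 1000 = 0.0024 s
NCV = dist / dt = 50 m/s


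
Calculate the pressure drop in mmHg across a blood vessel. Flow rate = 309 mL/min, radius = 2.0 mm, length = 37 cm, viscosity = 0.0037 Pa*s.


dP = 8*mu*L*Q / (pi*r^4)
Q = 309 mL/min = 5.15e-06 m^3/s
dP = 1122.1 Pa = 1122.1 / 133.322 mmHg = 8.416 mmHg


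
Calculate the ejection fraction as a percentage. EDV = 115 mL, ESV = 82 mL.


SV = EDV - ESV = 115 - 82 = 33 mL
EF = SV/EDV * 100 = 33/115 * 100
EF = 28.7%


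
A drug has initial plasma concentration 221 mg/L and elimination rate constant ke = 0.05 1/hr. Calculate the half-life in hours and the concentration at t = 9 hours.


t_half = ln(2) / ke = 0.693147 / 0.05 = 13.86 hr
C(t) = C0 * exp(-ke*t) = 221 * exp(-0.05*9)
C(9) = 140.9 mg/L


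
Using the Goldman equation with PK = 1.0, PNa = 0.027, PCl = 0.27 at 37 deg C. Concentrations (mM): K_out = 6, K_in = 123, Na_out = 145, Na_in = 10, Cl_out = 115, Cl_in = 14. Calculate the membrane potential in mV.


Vm = (RT/F)*ln((PK*Ko + PNa*Nao + PCl*Cli)/(PK*Ki + PNa*Nai + PCl*Clo))
Numer = 13.695, Denom = 154.32
Vm = -64.73 mV


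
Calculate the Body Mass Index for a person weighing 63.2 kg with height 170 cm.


BMI = weight / height^2
height = 170 cm = 1.7 m
BMI = 63.2 / 1.7^2
BMI = 21.87 kg/m^2


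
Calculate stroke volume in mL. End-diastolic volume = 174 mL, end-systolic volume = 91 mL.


SV = EDV - ESV
SV = 174 - 91
SV = 83 mL


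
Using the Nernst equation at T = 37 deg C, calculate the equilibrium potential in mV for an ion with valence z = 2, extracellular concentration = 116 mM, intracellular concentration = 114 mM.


E = (RT/(zF)) * ln(C_out/C_in)
T = 37 + 273.15 = 310.15 K
E = (8.314 * 310.15 / (2 * 96485)) * ln(116/114)
E = 0.2324 mV


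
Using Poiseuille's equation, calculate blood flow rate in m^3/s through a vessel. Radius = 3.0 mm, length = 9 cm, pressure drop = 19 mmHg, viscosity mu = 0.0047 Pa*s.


Q = pi*r^4*dP / (8*mu*L)
r = 0.003 m, L = 0.09 m
dP = 19 mmHg = 2533.118 Pa
Q = 1.9048e-04 m^3/s


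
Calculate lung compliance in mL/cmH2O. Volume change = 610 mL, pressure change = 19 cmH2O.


C = dV / dP
C = 610 / 19
C = 32.11 mL/cmH2O


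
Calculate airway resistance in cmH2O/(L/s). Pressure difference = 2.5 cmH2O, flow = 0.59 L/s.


R = dP / flow
R = 2.5 / 0.59
R = 4.237 cmH2O/(L/s)


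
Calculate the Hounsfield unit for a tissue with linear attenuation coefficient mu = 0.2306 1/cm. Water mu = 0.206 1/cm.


HU = ((mu_tissue - mu_water) / mu_water) * 1000
HU = ((0.2306 - 0.206) / 0.206) * 1000
HU = 119.4


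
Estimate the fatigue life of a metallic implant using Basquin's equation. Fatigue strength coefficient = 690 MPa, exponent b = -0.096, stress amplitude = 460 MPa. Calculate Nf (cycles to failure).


sigma_a = sigma_f' * (2Nf)^b
2Nf = (sigma_a/sigma_f')^(1/b)
2Nf = (460/690)^(1/-0.096)
2Nf = 68.278496
Nf = 34.14


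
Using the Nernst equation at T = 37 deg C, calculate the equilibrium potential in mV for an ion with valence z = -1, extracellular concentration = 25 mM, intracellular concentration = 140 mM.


E = (RT/(zF)) * ln(C_out/C_in)
T = 37 + 273.15 = 310.15 K
E = (8.314 * 310.15 / (-1 * 96485)) * ln(25/140)
E = 46.04 mV


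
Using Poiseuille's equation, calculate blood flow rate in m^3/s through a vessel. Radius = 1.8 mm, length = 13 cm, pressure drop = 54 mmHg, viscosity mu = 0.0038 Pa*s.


Q = pi*r^4*dP / (8*mu*L)
r = 0.0018 m, L = 0.13 m
dP = 54 mmHg = 7199.388 Pa
Q = 6.0078e-05 m^3/s


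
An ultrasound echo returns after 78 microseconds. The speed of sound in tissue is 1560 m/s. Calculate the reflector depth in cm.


depth = c * t / 2
t = 78 us = 7.8000e-05 s
depth = 1560 * 7.8000e-05 / 2
depth = 0.06084 m = 6.084 cm


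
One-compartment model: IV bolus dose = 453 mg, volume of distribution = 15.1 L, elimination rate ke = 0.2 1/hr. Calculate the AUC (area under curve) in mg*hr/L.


C0 = Dose/Vd = 453/15.1 = 30 mg/L
AUC = C0/ke = 30/0.2
AUC = 150 mg*hr/L


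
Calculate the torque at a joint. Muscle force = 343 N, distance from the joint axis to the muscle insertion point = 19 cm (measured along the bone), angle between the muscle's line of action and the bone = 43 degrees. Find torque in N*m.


Torque = F * d * sin(theta)   (moment arm = d*sin(theta))
d = 19 cm = 0.19 m
Torque = 343 * 0.19 * sin(43)
Torque = 44.45 N*m


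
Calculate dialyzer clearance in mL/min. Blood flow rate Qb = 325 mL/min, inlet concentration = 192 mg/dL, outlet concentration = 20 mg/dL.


K = Qb * (Cb_in - Cb_out) / Cb_in
K = 325 * (192 - 20) / 192
K = 291.1 mL/min


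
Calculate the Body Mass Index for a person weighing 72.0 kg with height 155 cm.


BMI = weight / height^2
height = 155 cm = 1.55 m
BMI = 72.0 / 1.55^2
BMI = 29.97 kg/m^2


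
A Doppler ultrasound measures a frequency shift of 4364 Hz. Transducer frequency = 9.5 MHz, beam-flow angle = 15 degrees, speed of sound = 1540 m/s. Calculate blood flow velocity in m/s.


v = fd * c / (2 * f0 * cos(theta))
v = 4364 * 1540 / (2 * 9.5000e+06 * cos(15))
v = 0.3662 m/s


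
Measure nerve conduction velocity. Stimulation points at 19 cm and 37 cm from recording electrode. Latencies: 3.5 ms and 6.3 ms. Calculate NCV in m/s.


Distance = (37 - 19) / 100 = 0.18 m
dt = (6.3 - 3.5) / 1000 = 0.0028 s
NCV = dist / dt = 64.29 m/s


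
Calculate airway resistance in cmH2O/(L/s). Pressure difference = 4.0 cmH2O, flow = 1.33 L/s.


R = dP / flow
R = 4.0 / 1.33
R = 3.008 cmH2O/(L/s)


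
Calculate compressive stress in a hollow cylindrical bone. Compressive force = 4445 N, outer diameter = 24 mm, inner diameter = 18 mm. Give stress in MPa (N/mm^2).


A = pi*(r_o^2 - r_i^2)
r_o = 12 mm, r_i = 9 mm
A = 197.92 mm^2
sigma = F/A = 4445 / 197.92
sigma = 22.46 MPa


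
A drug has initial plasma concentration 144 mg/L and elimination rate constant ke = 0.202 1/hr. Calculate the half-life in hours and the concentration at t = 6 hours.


t_half = ln(2) / ke = 0.693147 / 0.202 = 3.431 hr
C(t) = C0 * exp(-ke*t) = 144 * exp(-0.202*6)
C(6) = 42.85 mg/L


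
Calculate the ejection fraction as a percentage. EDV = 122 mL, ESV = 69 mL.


SV = EDV - ESV = 122 - 69 = 53 mL
EF = SV/EDV * 100 = 53/122 * 100
EF = 43.44%


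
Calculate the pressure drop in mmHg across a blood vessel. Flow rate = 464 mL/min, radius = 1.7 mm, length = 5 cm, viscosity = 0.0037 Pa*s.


dP = 8*mu*L*Q / (pi*r^4)
Q = 464 mL/min = 7.73333e-06 m^3/s
dP = 436.197 Pa = 436.197 / 133.322 mmHg = 3.272 mmHg


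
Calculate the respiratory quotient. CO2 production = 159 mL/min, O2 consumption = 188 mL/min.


RQ = VCO2 / VO2
RQ = 159 / 188
RQ = 0.8457


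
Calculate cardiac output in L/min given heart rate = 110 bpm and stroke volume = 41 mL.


CO = HR * SV
CO = 110 * 41 / 1000
CO = 4.51 L/min


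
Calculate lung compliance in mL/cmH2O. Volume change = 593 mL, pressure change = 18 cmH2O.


C = dV / dP
C = 593 / 18
C = 32.94 mL/cmH2O


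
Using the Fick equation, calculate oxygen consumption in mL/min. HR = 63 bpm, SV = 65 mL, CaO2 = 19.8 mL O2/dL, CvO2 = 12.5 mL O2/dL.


CO = HR*SV = 63*65/1000 = 4.095 L/min
a-v O2 diff = 19.8 - 12.5 = 7.3 mL/dL
VO2 = CO * (CaO2-CvO2) * 10 dL/L
VO2 = 4.095 * 7.3 * 10
VO2 = 298.9 mL/min


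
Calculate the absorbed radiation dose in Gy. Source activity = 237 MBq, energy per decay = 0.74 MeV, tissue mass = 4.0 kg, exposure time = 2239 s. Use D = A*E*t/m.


A = 237 MBq = 2.3700e+08 Bq
E = 0.74 MeV = 1.18548e-13 J
D = A*E*t/m = 2.3700e+08*1.18548e-13*2239/4.0
D = 0.01573 Gy


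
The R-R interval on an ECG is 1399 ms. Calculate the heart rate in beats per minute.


HR = 60 / RR_interval(s)
RR = 1399 ms = 1.399 s
HR = 60 / 1.399 = 42.89 bpm


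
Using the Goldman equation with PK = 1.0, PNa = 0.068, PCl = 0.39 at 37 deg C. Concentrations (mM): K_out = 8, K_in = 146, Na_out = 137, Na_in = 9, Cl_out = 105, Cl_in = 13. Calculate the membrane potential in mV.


Vm = (RT/F)*ln((PK*Ko + PNa*Nao + PCl*Cli)/(PK*Ki + PNa*Nai + PCl*Clo))
Numer = 22.386, Denom = 187.562
Vm = -56.81 mV


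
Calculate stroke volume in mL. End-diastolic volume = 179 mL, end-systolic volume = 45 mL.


SV = EDV - ESV
SV = 179 - 45
SV = 134 mL


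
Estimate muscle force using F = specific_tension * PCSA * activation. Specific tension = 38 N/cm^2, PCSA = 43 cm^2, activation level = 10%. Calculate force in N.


F = sigma * PCSA * activation
F = 38 * 43 * 0.1
F = 163.4 N


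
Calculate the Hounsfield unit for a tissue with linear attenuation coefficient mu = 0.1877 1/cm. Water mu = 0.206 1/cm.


HU = ((mu_tissue - mu_water) / mu_water) * 1000
HU = ((0.1877 - 0.206) / 0.206) * 1000
HU = -88.83


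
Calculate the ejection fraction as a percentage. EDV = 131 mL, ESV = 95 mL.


SV = EDV - ESV = 131 - 95 = 36 mL
EF = SV/EDV * 100 = 36/131 * 100
EF = 27.48%


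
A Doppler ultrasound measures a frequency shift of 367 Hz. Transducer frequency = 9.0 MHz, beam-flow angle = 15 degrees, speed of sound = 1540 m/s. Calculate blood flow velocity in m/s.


v = fd * c / (2 * f0 * cos(theta))
v = 367 * 1540 / (2 * 9.0000e+06 * cos(15))
v = 0.03251 m/s


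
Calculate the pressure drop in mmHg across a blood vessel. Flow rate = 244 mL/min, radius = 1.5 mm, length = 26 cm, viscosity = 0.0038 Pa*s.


dP = 8*mu*L*Q / (pi*r^4)
Q = 244 mL/min = 4.06667e-06 m^3/s
dP = 2021.02 Pa = 2021.02 / 133.322 mmHg = 15.16 mmHg


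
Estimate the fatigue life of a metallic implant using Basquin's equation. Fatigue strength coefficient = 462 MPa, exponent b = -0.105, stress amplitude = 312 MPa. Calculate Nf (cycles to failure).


sigma_a = sigma_f' * (2Nf)^b
2Nf = (sigma_a/sigma_f')^(1/b)
2Nf = (312/462)^(1/-0.105)
2Nf = 42.042579
Nf = 21.02


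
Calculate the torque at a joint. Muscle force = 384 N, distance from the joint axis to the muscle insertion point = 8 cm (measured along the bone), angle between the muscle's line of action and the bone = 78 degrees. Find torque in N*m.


Torque = F * d * sin(theta)   (moment arm = d*sin(theta))
d = 8 cm = 0.08 m
Torque = 384 * 0.08 * sin(78)
Torque = 30.05 N*m


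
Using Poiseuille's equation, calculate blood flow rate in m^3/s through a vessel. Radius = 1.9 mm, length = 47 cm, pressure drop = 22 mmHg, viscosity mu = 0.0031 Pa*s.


Q = pi*r^4*dP / (8*mu*L)
r = 0.0019 m, L = 0.47 m
dP = 22 mmHg = 2933.084 Pa
Q = 1.0302e-05 m^3/s


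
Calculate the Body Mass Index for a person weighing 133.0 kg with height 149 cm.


BMI = weight / height^2
height = 149 cm = 1.49 m
BMI = 133.0 / 1.49^2
BMI = 59.91 kg/m^2


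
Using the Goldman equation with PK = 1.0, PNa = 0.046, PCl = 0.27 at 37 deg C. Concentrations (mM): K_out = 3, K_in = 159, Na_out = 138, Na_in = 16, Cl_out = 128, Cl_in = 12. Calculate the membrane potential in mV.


Vm = (RT/F)*ln((PK*Ko + PNa*Nao + PCl*Cli)/(PK*Ki + PNa*Nai + PCl*Clo))
Numer = 12.588, Denom = 194.296
Vm = -73.14 mV


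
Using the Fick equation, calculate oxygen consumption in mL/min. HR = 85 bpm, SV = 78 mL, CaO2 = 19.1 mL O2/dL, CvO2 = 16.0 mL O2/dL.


CO = HR*SV = 85*78/1000 = 6.63 L/min
a-v O2 diff = 19.1 - 16.0 = 3.1 mL/dL
VO2 = CO * (CaO2-CvO2) * 10 dL/L
VO2 = 6.63 * 3.1 * 10
VO2 = 205.5 mL/min


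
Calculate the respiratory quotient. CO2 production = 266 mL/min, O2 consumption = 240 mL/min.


RQ = VCO2 / VO2
RQ = 266 / 240
RQ = 1.108


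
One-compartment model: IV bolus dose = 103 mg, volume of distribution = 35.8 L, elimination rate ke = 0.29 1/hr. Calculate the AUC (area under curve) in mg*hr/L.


C0 = Dose/Vd = 103/35.8 = 2.87709 mg/L
AUC = C0/ke = 2.87709/0.29
AUC = 9.921 mg*hr/L


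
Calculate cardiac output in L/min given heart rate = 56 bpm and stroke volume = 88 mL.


CO = HR * SV
CO = 56 * 88 / 1000
CO = 4.928 L/min


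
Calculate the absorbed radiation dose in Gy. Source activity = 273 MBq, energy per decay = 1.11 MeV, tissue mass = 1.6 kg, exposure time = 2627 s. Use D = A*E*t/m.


A = 273 MBq = 2.7300e+08 Bq
E = 1.11 MeV = 1.77822e-13 J
D = A*E*t/m = 2.7300e+08*1.77822e-13*2627/1.6
D = 0.07971 Gy


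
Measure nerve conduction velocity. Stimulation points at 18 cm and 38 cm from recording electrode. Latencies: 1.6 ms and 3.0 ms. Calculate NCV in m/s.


Distance = (38 - 18) / 100 = 0.2 m
dt = (3.0 - 1.6) / 1000 = 0.0014 s
NCV = dist / dt = 142.9 m/s


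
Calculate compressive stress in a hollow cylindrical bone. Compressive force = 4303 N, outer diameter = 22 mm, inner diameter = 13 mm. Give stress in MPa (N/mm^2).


A = pi*(r_o^2 - r_i^2)
r_o = 11 mm, r_i = 6.5 mm
A = 247.4 mm^2
sigma = F/A = 4303 / 247.4
sigma = 17.39 MPa


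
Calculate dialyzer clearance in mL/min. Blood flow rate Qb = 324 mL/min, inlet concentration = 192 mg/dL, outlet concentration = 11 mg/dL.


K = Qb * (Cb_in - Cb_out) / Cb_in
K = 324 * (192 - 11) / 192
K = 305.4 mL/min


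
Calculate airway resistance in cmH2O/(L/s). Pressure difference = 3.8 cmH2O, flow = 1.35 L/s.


R = dP / flow
R = 3.8 / 1.35
R = 2.815 cmH2O/(L/s)


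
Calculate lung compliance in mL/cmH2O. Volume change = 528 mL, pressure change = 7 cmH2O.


C = dV / dP
C = 528 / 7
C = 75.43 mL/cmH2O


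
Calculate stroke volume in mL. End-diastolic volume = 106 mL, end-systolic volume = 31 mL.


SV = EDV - ESV
SV = 106 - 31
SV = 75 mL


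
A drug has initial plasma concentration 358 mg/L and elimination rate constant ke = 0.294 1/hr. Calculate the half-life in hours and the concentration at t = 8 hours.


t_half = ln(2) / ke = 0.693147 / 0.294 = 2.358 hr
C(t) = C0 * exp(-ke*t) = 358 * exp(-0.294*8)
C(8) = 34.07 mg/L


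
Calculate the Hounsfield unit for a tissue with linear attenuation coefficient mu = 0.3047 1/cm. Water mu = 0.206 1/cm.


HU = ((mu_tissue - mu_water) / mu_water) * 1000
HU = ((0.3047 - 0.206) / 0.206) * 1000
HU = 479.1


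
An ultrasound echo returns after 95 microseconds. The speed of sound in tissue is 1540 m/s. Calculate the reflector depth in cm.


depth = c * t / 2
t = 95 us = 9.5000e-05 s
depth = 1540 * 9.5000e-05 / 2
depth = 0.07315 m = 7.315 cm


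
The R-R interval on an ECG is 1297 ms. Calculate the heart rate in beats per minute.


HR = 60 / RR_interval(s)
RR = 1297 ms = 1.297 s
HR = 60 / 1.297 = 46.26 bpm


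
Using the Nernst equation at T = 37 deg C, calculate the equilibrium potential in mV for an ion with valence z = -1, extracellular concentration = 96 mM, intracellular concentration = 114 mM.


E = (RT/(zF)) * ln(C_out/C_in)
T = 37 + 273.15 = 310.15 K
E = (8.314 * 310.15 / (-1 * 96485)) * ln(96/114)
E = 4.593 mV


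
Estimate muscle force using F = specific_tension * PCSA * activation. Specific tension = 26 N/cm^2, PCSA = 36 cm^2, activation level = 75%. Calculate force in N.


F = sigma * PCSA * activation
F = 26 * 36 * 0.75
F = 702 N


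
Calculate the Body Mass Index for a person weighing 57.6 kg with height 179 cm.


BMI = weight / height^2
height = 179 cm = 1.79 m
BMI = 57.6 / 1.79^2
BMI = 17.98 kg/m^2


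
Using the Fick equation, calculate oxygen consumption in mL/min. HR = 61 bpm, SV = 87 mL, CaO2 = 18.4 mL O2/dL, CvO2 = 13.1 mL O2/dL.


CO = HR*SV = 61*87/1000 = 5.307 L/min
a-v O2 diff = 18.4 - 13.1 = 5.3 mL/dL
VO2 = CO * (CaO2-CvO2) * 10 dL/L
VO2 = 5.307 * 5.3 * 10
VO2 = 281.3 mL/min


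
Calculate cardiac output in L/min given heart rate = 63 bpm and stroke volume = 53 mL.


CO = HR * SV
CO = 63 * 53 / 1000
CO = 3.339 L/min


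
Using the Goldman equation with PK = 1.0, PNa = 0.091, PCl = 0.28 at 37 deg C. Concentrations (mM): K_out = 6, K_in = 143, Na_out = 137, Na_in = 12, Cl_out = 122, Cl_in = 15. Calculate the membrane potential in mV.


Vm = (RT/F)*ln((PK*Ko + PNa*Nao + PCl*Cli)/(PK*Ki + PNa*Nai + PCl*Clo))
Numer = 22.667, Denom = 178.252
Vm = -55.12 mV


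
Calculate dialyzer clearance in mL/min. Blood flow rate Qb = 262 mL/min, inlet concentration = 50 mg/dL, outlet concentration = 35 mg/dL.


K = Qb * (Cb_in - Cb_out) / Cb_in
K = 262 * (50 - 35) / 50
K = 78.6 mL/min


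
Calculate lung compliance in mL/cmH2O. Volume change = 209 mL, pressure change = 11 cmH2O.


C = dV / dP
C = 209 / 11
C = 19 mL/cmH2O


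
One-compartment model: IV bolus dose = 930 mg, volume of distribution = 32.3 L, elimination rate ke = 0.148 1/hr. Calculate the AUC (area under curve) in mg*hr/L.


C0 = Dose/Vd = 930/32.3 = 28.7926 mg/L
AUC = C0/ke = 28.7926/0.148
AUC = 194.5 mg*hr/L


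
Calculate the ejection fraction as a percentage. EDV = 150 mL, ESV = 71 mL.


SV = EDV - ESV = 150 - 71 = 79 mL
EF = SV/EDV * 100 = 79/150 * 100
EF = 52.67%


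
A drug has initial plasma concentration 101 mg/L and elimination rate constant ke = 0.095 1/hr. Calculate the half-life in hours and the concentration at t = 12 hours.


t_half = ln(2) / ke = 0.693147 / 0.095 = 7.296 hr
C(t) = C0 * exp(-ke*t) = 101 * exp(-0.095*12)
C(12) = 32.3 mg/L


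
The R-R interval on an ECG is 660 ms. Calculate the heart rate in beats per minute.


HR = 60 / RR_interval(s)
RR = 660 ms = 0.66 s
HR = 60 / 0.66 = 90.91 bpm


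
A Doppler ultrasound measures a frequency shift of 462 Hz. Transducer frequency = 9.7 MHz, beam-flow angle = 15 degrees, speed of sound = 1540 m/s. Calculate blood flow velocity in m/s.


v = fd * c / (2 * f0 * cos(theta))
v = 462 * 1540 / (2 * 9.7000e+06 * cos(15))
v = 0.03797 m/s


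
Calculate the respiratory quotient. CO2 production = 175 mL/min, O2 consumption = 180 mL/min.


RQ = VCO2 / VO2
RQ = 175 / 180
RQ = 0.9722


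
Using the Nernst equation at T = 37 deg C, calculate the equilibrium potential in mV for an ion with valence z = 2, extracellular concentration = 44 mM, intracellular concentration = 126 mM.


E = (RT/(zF)) * ln(C_out/C_in)
T = 37 + 273.15 = 310.15 K
E = (8.314 * 310.15 / (2 * 96485)) * ln(44/126)
E = -14.06 mV


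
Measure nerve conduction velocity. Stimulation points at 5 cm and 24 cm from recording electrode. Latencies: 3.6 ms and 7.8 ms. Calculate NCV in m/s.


Distance = (24 - 5) / 100 = 0.19 m
dt = (7.8 - 3.6) / 1000 = 0.0042 s
NCV = dist / dt = 45.24 m/s


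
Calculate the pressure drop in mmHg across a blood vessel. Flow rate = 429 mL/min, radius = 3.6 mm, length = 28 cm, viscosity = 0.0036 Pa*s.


dP = 8*mu*L*Q / (pi*r^4)
Q = 429 mL/min = 7.15e-06 m^3/s
dP = 109.269 Pa = 109.269 / 133.322 mmHg = 0.8196 mmHg


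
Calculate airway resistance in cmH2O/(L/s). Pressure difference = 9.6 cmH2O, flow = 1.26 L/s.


R = dP / flow
R = 9.6 / 1.26
R = 7.619 cmH2O/(L/s)


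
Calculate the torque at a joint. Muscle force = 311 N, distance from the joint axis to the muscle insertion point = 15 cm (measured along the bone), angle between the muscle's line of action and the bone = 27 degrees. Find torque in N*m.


Torque = F * d * sin(theta)   (moment arm = d*sin(theta))
d = 15 cm = 0.15 m
Torque = 311 * 0.15 * sin(27)
Torque = 21.18 N*m


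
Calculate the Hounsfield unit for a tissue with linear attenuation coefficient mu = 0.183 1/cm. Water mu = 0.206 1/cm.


HU = ((mu_tissue - mu_water) / mu_water) * 1000
HU = ((0.183 - 0.206) / 0.206) * 1000
HU = -111.7


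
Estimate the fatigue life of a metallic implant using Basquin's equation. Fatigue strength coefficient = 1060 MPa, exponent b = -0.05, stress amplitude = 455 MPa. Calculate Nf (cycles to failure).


sigma_a = sigma_f' * (2Nf)^b
2Nf = (sigma_a/sigma_f')^(1/b)
2Nf = (455/1060)^(1/-0.05)
2Nf = 22176315
Nf = 1.1088e+07


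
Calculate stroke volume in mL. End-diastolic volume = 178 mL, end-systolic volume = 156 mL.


SV = EDV - ESV
SV = 178 - 156
SV = 22 mL


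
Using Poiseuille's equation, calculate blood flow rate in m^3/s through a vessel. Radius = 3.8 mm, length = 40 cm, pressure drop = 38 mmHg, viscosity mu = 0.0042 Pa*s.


Q = pi*r^4*dP / (8*mu*L)
r = 0.0038 m, L = 0.4 m
dP = 38 mmHg = 5066.236 Pa
Q = 2.4693e-04 m^3/s


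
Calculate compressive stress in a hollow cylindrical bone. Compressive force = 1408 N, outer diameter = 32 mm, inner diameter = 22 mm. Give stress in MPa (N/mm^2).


A = pi*(r_o^2 - r_i^2)
r_o = 16 mm, r_i = 11 mm
A = 424.115 mm^2
sigma = F/A = 1408 / 424.115
sigma = 3.32 MPa


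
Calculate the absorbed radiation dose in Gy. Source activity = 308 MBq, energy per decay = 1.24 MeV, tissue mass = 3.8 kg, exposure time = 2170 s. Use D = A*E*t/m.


A = 308 MBq = 3.0800e+08 Bq
E = 1.24 MeV = 1.98648e-13 J
D = A*E*t/m = 3.0800e+08*1.98648e-13*2170/3.8
D = 0.03494 Gy


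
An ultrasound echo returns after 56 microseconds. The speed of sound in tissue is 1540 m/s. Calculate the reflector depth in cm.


depth = c * t / 2
t = 56 us = 5.6000e-05 s
depth = 1540 * 5.6000e-05 / 2
depth = 0.04312 m = 4.312 cm


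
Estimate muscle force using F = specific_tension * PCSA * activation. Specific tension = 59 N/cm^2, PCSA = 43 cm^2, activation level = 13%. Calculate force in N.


F = sigma * PCSA * activation
F = 59 * 43 * 0.13
F = 329.8 N


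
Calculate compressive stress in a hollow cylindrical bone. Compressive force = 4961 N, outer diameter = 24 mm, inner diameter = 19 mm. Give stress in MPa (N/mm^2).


A = pi*(r_o^2 - r_i^2)
r_o = 12 mm, r_i = 9.5 mm
A = 168.861 mm^2
sigma = F/A = 4961 / 168.861
sigma = 29.38 MPa


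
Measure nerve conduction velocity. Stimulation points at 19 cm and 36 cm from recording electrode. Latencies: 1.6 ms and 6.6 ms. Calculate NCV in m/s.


Distance = (36 - 19) / 100 = 0.17 m
dt = (6.6 - 1.6) / 1000 = 0.005 s
NCV = dist / dt = 34 m/s


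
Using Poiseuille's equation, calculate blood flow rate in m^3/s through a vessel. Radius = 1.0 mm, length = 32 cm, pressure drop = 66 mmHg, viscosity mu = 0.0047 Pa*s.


Q = pi*r^4*dP / (8*mu*L)
r = 0.001 m, L = 0.32 m
dP = 66 mmHg = 8799.252 Pa
Q = 2.2975e-06 m^3/s


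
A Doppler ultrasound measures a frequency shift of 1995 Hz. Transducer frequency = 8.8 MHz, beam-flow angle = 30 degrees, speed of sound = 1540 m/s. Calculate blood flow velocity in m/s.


v = fd * c / (2 * f0 * cos(theta))
v = 1995 * 1540 / (2 * 8.8000e+06 * cos(30))
v = 0.2016 m/s


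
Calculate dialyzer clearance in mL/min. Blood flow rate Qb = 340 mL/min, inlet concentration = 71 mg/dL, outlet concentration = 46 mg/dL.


K = Qb * (Cb_in - Cb_out) / Cb_in
K = 340 * (71 - 46) / 71
K = 119.7 mL/min


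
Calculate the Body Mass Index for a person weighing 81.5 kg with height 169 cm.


BMI = weight / height^2
height = 169 cm = 1.69 m
BMI = 81.5 / 1.69^2
BMI = 28.54 kg/m^2


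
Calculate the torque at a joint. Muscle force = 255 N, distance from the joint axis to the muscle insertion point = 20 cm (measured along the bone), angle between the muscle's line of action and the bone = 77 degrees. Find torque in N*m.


Torque = F * d * sin(theta)   (moment arm = d*sin(theta))
d = 20 cm = 0.2 m
Torque = 255 * 0.2 * sin(77)
Torque = 49.69 N*m


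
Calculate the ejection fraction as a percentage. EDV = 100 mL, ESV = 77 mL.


SV = EDV - ESV = 100 - 77 = 23 mL
EF = SV/EDV * 100 = 23/100 * 100
EF = 23%


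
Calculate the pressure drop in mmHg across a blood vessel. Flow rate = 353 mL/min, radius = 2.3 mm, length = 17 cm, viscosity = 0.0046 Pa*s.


dP = 8*mu*L*Q / (pi*r^4)
Q = 353 mL/min = 5.88333e-06 m^3/s
dP = 418.657 Pa = 418.657 / 133.322 mmHg = 3.14 mmHg


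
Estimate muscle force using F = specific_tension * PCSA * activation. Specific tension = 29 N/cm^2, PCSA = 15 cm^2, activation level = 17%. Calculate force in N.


F = sigma * PCSA * activation
F = 29 * 15 * 0.17
F = 73.95 N


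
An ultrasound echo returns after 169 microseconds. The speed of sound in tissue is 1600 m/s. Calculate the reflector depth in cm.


depth = c * t / 2
t = 169 us = 1.6900e-04 s
depth = 1600 * 1.6900e-04 / 2
depth = 0.1352 m = 13.52 cm


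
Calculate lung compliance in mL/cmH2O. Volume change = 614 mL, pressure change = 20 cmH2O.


C = dV / dP
C = 614 / 20
C = 30.7 mL/cmH2O


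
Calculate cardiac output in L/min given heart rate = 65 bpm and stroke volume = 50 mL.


CO = HR * SV
CO = 65 * 50 / 1000
CO = 3.25 L/min


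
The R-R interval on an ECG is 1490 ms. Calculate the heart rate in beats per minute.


HR = 60 / RR_interval(s)
RR = 1490 ms = 1.49 s
HR = 60 / 1.49 = 40.27 bpm


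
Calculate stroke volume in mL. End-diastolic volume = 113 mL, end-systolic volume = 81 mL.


SV = EDV - ESV
SV = 113 - 81
SV = 32 mL


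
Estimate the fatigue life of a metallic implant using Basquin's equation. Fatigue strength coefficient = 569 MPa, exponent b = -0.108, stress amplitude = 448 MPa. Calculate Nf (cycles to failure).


sigma_a = sigma_f' * (2Nf)^b
2Nf = (sigma_a/sigma_f')^(1/b)
2Nf = (448/569)^(1/-0.108)
2Nf = 9.150151
Nf = 4.575


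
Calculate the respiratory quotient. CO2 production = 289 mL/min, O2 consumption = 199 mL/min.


RQ = VCO2 / VO2
RQ = 289 / 199
RQ = 1.452


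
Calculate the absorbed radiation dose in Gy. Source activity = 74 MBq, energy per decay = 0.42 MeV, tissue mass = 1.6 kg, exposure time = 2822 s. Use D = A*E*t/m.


A = 74 MBq = 7.4000e+07 Bq
E = 0.42 MeV = 6.7284e-14 J
D = A*E*t/m = 7.4000e+07*6.7284e-14*2822/1.6
D = 0.008782 Gy


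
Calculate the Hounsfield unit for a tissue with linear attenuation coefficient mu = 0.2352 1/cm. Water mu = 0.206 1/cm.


HU = ((mu_tissue - mu_water) / mu_water) * 1000
HU = ((0.2352 - 0.206) / 0.206) * 1000
HU = 141.7


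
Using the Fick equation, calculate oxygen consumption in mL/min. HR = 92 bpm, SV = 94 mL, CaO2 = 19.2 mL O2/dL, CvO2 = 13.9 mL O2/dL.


CO = HR*SV = 92*94/1000 = 8.648 L/min
a-v O2 diff = 19.2 - 13.9 = 5.3 mL/dL
VO2 = CO * (CaO2-CvO2) * 10 dL/L
VO2 = 8.648 * 5.3 * 10
VO2 = 458.3 mL/min


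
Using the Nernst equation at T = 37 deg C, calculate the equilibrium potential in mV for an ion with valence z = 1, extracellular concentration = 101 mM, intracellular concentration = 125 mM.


E = (RT/(zF)) * ln(C_out/C_in)
T = 37 + 273.15 = 310.15 K
E = (8.314 * 310.15 / (1 * 96485)) * ln(101/125)
E = -5.698 mV


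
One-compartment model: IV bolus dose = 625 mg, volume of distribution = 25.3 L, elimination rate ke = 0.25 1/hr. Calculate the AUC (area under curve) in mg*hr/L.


C0 = Dose/Vd = 625/25.3 = 24.7036 mg/L
AUC = C0/ke = 24.7036/0.25
AUC = 98.81 mg*hr/L


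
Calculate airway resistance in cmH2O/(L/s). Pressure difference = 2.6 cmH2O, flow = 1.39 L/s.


R = dP / flow
R = 2.6 / 1.39
R = 1.871 cmH2O/(L/s)


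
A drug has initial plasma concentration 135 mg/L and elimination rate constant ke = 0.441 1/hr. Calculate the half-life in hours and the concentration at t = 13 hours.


t_half = ln(2) / ke = 0.693147 / 0.441 = 1.572 hr
C(t) = C0 * exp(-ke*t) = 135 * exp(-0.441*13)
C(13) = 0.437 mg/L


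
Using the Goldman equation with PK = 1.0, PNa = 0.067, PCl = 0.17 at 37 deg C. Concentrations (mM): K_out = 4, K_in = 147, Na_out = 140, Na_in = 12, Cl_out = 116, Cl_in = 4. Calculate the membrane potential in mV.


Vm = (RT/F)*ln((PK*Ko + PNa*Nao + PCl*Cli)/(PK*Ki + PNa*Nai + PCl*Clo))
Numer = 14.06, Denom = 167.524
Vm = -66.22 mV


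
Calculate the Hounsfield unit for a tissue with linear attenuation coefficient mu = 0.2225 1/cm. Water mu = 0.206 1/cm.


HU = ((mu_tissue - mu_water) / mu_water) * 1000
HU = ((0.2225 - 0.206) / 0.206) * 1000
HU = 80.1


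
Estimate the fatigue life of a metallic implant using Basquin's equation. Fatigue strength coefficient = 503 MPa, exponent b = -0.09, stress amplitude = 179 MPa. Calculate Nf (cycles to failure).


sigma_a = sigma_f' * (2Nf)^b
2Nf = (sigma_a/sigma_f')^(1/b)
2Nf = (179/503)^(1/-0.09)
2Nf = 96765.76
Nf = 4.838e+04


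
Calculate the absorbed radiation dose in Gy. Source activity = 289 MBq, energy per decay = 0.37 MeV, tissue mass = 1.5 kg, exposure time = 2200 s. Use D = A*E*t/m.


A = 289 MBq = 2.8900e+08 Bq
E = 0.37 MeV = 5.9274e-14 J
D = A*E*t/m = 2.8900e+08*5.9274e-14*2200/1.5
D = 0.02512 Gy


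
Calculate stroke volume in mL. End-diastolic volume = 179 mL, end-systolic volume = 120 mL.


SV = EDV - ESV
SV = 179 - 120
SV = 59 mL


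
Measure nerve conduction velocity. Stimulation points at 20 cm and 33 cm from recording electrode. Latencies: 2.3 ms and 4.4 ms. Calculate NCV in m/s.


Distance = (33 - 20) / 100 = 0.13 m
dt = (4.4 - 2.3) / 1000 = 0.0021 s
NCV = dist / dt = 61.9 m/s


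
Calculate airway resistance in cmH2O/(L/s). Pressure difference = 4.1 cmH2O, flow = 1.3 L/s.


R = dP / flow
R = 4.1 / 1.3
R = 3.154 cmH2O/(L/s)


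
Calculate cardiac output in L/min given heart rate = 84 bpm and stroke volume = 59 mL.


CO = HR * SV
CO = 84 * 59 / 1000
CO = 4.956 L/min


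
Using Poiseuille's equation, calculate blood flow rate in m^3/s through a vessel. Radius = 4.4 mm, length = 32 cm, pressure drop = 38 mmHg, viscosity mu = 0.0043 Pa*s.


Q = pi*r^4*dP / (8*mu*L)
r = 0.0044 m, L = 0.32 m
dP = 38 mmHg = 5066.236 Pa
Q = 5.4192e-04 m^3/s


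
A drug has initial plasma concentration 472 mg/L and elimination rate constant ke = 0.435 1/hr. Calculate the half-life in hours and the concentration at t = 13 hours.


t_half = ln(2) / ke = 0.693147 / 0.435 = 1.593 hr
C(t) = C0 * exp(-ke*t) = 472 * exp(-0.435*13)
C(13) = 1.652 mg/L


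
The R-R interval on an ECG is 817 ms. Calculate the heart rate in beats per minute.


HR = 60 / RR_interval(s)
RR = 817 ms = 0.817 s
HR = 60 / 0.817 = 73.44 bpm


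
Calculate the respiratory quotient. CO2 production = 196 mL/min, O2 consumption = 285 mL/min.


RQ = VCO2 / VO2
RQ = 196 / 285
RQ = 0.6877


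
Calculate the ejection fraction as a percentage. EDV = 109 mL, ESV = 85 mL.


SV = EDV - ESV = 109 - 85 = 24 mL
EF = SV/EDV * 100 = 24/109 * 100
EF = 22.02%


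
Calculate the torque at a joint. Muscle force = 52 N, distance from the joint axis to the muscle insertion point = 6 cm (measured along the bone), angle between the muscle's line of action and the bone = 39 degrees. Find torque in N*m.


Torque = F * d * sin(theta)   (moment arm = d*sin(theta))
d = 6 cm = 0.06 m
Torque = 52 * 0.06 * sin(39)
Torque = 1.963 N*m


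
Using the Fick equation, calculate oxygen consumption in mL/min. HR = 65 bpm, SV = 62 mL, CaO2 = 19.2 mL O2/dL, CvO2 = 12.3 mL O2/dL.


CO = HR*SV = 65*62/1000 = 4.03 L/min
a-v O2 diff = 19.2 - 12.3 = 6.9 mL/dL
VO2 = CO * (CaO2-CvO2) * 10 dL/L
VO2 = 4.03 * 6.9 * 10
VO2 = 278.1 mL/min


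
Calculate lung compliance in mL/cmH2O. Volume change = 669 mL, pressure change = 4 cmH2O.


C = dV / dP
C = 669 / 4
C = 167.2 mL/cmH2O


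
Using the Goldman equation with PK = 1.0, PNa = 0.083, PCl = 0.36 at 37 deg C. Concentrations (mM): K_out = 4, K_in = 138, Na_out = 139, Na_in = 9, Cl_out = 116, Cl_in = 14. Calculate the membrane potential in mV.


Vm = (RT/F)*ln((PK*Ko + PNa*Nao + PCl*Cli)/(PK*Ki + PNa*Nai + PCl*Clo))
Numer = 20.577, Denom = 180.507
Vm = -58.04 mV


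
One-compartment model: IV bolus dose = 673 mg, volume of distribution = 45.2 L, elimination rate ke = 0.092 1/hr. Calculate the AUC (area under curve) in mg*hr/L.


C0 = Dose/Vd = 673/45.2 = 14.8894 mg/L
AUC = C0/ke = 14.8894/0.092
AUC = 161.8 mg*hr/L


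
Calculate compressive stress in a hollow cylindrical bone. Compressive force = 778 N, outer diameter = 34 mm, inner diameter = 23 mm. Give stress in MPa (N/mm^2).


A = pi*(r_o^2 - r_i^2)
r_o = 17 mm, r_i = 11.5 mm
A = 492.445 mm^2
sigma = F/A = 778 / 492.445
sigma = 1.58 MPa


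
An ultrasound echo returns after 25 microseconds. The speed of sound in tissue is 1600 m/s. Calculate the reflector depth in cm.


depth = c * t / 2
t = 25 us = 2.5000e-05 s
depth = 1600 * 2.5000e-05 / 2
depth = 0.02 m = 2 cm


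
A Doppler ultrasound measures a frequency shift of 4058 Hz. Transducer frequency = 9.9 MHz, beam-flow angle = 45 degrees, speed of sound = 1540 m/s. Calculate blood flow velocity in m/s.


v = fd * c / (2 * f0 * cos(theta))
v = 4058 * 1540 / (2 * 9.9000e+06 * cos(45))
v = 0.4464 m/s


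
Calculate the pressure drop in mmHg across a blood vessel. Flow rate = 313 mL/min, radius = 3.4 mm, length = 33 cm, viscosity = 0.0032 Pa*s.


dP = 8*mu*L*Q / (pi*r^4)
Q = 313 mL/min = 5.21667e-06 m^3/s
dP = 104.974 Pa = 104.974 / 133.322 mmHg = 0.7874 mmHg


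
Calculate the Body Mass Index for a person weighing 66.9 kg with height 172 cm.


BMI = weight / height^2
height = 172 cm = 1.72 m
BMI = 66.9 / 1.72^2
BMI = 22.61 kg/m^2


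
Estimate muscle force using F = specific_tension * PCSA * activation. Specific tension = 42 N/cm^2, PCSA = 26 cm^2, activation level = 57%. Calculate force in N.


F = sigma * PCSA * activation
F = 42 * 26 * 0.57
F = 622.4 N


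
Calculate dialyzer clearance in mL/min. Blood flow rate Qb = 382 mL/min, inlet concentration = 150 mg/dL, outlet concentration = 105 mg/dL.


K = Qb * (Cb_in - Cb_out) / Cb_in
K = 382 * (150 - 105) / 150
K = 114.6 mL/min


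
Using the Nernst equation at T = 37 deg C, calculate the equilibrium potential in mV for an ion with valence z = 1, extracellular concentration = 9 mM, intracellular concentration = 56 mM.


E = (RT/(zF)) * ln(C_out/C_in)
T = 37 + 273.15 = 310.15 K
E = (8.314 * 310.15 / (1 * 96485)) * ln(9/56)
E = -48.86 mV


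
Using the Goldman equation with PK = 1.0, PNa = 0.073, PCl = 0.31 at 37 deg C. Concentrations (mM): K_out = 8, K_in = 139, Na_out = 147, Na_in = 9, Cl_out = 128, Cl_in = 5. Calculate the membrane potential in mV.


Vm = (RT/F)*ln((PK*Ko + PNa*Nao + PCl*Cli)/(PK*Ki + PNa*Nai + PCl*Clo))
Numer = 20.281, Denom = 179.337
Vm = -58.25 mV


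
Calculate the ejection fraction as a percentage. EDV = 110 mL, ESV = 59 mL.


SV = EDV - ESV = 110 - 59 = 51 mL
EF = SV/EDV * 100 = 51/110 * 100
EF = 46.36%


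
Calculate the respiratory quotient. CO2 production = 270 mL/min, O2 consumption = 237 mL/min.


RQ = VCO2 / VO2
RQ = 270 / 237
RQ = 1.139


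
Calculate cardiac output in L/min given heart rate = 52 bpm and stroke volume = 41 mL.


CO = HR * SV
CO = 52 * 41 / 1000
CO = 2.132 L/min


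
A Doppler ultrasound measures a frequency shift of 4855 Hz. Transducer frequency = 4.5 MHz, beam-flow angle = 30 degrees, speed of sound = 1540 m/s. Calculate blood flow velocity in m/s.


v = fd * c / (2 * f0 * cos(theta))
v = 4855 * 1540 / (2 * 4.5000e+06 * cos(30))
v = 0.9593 m/s
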